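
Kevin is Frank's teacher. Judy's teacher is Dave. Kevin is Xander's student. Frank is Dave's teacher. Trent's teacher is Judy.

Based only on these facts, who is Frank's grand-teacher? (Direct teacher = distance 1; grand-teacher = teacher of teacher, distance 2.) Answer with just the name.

Reconstructing the teacher chain from the given facts:
  Xander -> Kevin -> Frank -> Dave -> Judy -> Trent
(each arrow means 'teacher of the next')
Positions in the chain (0 = top):
  position of Xander: 0
  position of Kevin: 1
  position of Frank: 2
  position of Dave: 3
  position of Judy: 4
  position of Trent: 5

Frank is at position 2; the grand-teacher is 2 steps up the chain, i.e. position 0: Xander.

Answer: Xander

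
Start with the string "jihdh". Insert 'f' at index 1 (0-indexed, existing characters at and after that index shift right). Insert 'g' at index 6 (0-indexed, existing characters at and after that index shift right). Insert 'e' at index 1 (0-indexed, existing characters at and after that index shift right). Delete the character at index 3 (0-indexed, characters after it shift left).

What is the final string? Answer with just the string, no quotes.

Answer: jefhdhg

Derivation:
Applying each edit step by step:
Start: "jihdh"
Op 1 (insert 'f' at idx 1): "jihdh" -> "jfihdh"
Op 2 (insert 'g' at idx 6): "jfihdh" -> "jfihdhg"
Op 3 (insert 'e' at idx 1): "jfihdhg" -> "jefihdhg"
Op 4 (delete idx 3 = 'i'): "jefihdhg" -> "jefhdhg"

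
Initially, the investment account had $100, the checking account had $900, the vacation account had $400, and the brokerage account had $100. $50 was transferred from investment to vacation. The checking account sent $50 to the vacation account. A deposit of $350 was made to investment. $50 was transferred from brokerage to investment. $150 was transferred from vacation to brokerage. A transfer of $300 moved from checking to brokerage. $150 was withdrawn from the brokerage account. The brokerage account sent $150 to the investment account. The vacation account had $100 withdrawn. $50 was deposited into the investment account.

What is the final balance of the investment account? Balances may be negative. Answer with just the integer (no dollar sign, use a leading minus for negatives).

Tracking account balances step by step:
Start: investment=100, checking=900, vacation=400, brokerage=100
Event 1 (transfer 50 investment -> vacation): investment: 100 - 50 = 50, vacation: 400 + 50 = 450. Balances: investment=50, checking=900, vacation=450, brokerage=100
Event 2 (transfer 50 checking -> vacation): checking: 900 - 50 = 850, vacation: 450 + 50 = 500. Balances: investment=50, checking=850, vacation=500, brokerage=100
Event 3 (deposit 350 to investment): investment: 50 + 350 = 400. Balances: investment=400, checking=850, vacation=500, brokerage=100
Event 4 (transfer 50 brokerage -> investment): brokerage: 100 - 50 = 50, investment: 400 + 50 = 450. Balances: investment=450, checking=850, vacation=500, brokerage=50
Event 5 (transfer 150 vacation -> brokerage): vacation: 500 - 150 = 350, brokerage: 50 + 150 = 200. Balances: investment=450, checking=850, vacation=350, brokerage=200
Event 6 (transfer 300 checking -> brokerage): checking: 850 - 300 = 550, brokerage: 200 + 300 = 500. Balances: investment=450, checking=550, vacation=350, brokerage=500
Event 7 (withdraw 150 from brokerage): brokerage: 500 - 150 = 350. Balances: investment=450, checking=550, vacation=350, brokerage=350
Event 8 (transfer 150 brokerage -> investment): brokerage: 350 - 150 = 200, investment: 450 + 150 = 600. Balances: investment=600, checking=550, vacation=350, brokerage=200
Event 9 (withdraw 100 from vacation): vacation: 350 - 100 = 250. Balances: investment=600, checking=550, vacation=250, brokerage=200
Event 10 (deposit 50 to investment): investment: 600 + 50 = 650. Balances: investment=650, checking=550, vacation=250, brokerage=200

Final balance of investment: 650

Answer: 650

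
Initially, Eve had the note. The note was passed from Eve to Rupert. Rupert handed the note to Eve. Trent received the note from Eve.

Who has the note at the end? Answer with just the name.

Answer: Trent

Derivation:
Tracking the note through each event:
Start: Eve has the note.
After event 1: Rupert has the note.
After event 2: Eve has the note.
After event 3: Trent has the note.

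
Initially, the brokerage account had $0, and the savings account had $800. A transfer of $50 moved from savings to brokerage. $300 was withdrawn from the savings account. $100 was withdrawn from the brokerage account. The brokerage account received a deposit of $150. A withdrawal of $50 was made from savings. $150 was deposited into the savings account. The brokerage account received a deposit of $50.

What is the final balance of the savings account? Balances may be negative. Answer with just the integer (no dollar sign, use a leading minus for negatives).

Answer: 550

Derivation:
Tracking account balances step by step:
Start: brokerage=0, savings=800
Event 1 (transfer 50 savings -> brokerage): savings: 800 - 50 = 750, brokerage: 0 + 50 = 50. Balances: brokerage=50, savings=750
Event 2 (withdraw 300 from savings): savings: 750 - 300 = 450. Balances: brokerage=50, savings=450
Event 3 (withdraw 100 from brokerage): brokerage: 50 - 100 = -50. Balances: brokerage=-50, savings=450
Event 4 (deposit 150 to brokerage): brokerage: -50 + 150 = 100. Balances: brokerage=100, savings=450
Event 5 (withdraw 50 from savings): savings: 450 - 50 = 400. Balances: brokerage=100, savings=400
Event 6 (deposit 150 to savings): savings: 400 + 150 = 550. Balances: brokerage=100, savings=550
Event 7 (deposit 50 to brokerage): brokerage: 100 + 50 = 150. Balances: brokerage=150, savings=550

Final balance of savings: 550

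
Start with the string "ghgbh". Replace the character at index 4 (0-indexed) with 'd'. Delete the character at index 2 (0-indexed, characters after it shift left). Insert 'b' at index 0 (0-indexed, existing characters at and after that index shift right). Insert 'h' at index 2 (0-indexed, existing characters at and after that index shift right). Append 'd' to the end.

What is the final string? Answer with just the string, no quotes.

Answer: bghhbdd

Derivation:
Applying each edit step by step:
Start: "ghgbh"
Op 1 (replace idx 4: 'h' -> 'd'): "ghgbh" -> "ghgbd"
Op 2 (delete idx 2 = 'g'): "ghgbd" -> "ghbd"
Op 3 (insert 'b' at idx 0): "ghbd" -> "bghbd"
Op 4 (insert 'h' at idx 2): "bghbd" -> "bghhbd"
Op 5 (append 'd'): "bghhbd" -> "bghhbdd"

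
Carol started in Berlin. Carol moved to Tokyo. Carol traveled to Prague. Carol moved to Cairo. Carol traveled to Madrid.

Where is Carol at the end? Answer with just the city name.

Tracking Carol's location:
Start: Carol is in Berlin.
After move 1: Berlin -> Tokyo. Carol is in Tokyo.
After move 2: Tokyo -> Prague. Carol is in Prague.
After move 3: Prague -> Cairo. Carol is in Cairo.
After move 4: Cairo -> Madrid. Carol is in Madrid.

Answer: Madrid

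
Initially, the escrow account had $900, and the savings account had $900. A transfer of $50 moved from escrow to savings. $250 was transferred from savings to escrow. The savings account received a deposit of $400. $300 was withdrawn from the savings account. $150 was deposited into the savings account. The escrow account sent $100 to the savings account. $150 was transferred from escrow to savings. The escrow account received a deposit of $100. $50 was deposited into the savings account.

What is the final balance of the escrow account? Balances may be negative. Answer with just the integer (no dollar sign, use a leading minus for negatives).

Answer: 950

Derivation:
Tracking account balances step by step:
Start: escrow=900, savings=900
Event 1 (transfer 50 escrow -> savings): escrow: 900 - 50 = 850, savings: 900 + 50 = 950. Balances: escrow=850, savings=950
Event 2 (transfer 250 savings -> escrow): savings: 950 - 250 = 700, escrow: 850 + 250 = 1100. Balances: escrow=1100, savings=700
Event 3 (deposit 400 to savings): savings: 700 + 400 = 1100. Balances: escrow=1100, savings=1100
Event 4 (withdraw 300 from savings): savings: 1100 - 300 = 800. Balances: escrow=1100, savings=800
Event 5 (deposit 150 to savings): savings: 800 + 150 = 950. Balances: escrow=1100, savings=950
Event 6 (transfer 100 escrow -> savings): escrow: 1100 - 100 = 1000, savings: 950 + 100 = 1050. Balances: escrow=1000, savings=1050
Event 7 (transfer 150 escrow -> savings): escrow: 1000 - 150 = 850, savings: 1050 + 150 = 1200. Balances: escrow=850, savings=1200
Event 8 (deposit 100 to escrow): escrow: 850 + 100 = 950. Balances: escrow=950, savings=1200
Event 9 (deposit 50 to savings): savings: 1200 + 50 = 1250. Balances: escrow=950, savings=1250

Final balance of escrow: 950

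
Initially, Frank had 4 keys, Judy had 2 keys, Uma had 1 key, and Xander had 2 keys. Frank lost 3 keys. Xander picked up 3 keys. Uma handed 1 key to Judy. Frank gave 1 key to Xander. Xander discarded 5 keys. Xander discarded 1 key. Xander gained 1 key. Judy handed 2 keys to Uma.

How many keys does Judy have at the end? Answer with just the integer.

Answer: 1

Derivation:
Tracking counts step by step:
Start: Frank=4, Judy=2, Uma=1, Xander=2
Event 1 (Frank -3): Frank: 4 -> 1. State: Frank=1, Judy=2, Uma=1, Xander=2
Event 2 (Xander +3): Xander: 2 -> 5. State: Frank=1, Judy=2, Uma=1, Xander=5
Event 3 (Uma -> Judy, 1): Uma: 1 -> 0, Judy: 2 -> 3. State: Frank=1, Judy=3, Uma=0, Xander=5
Event 4 (Frank -> Xander, 1): Frank: 1 -> 0, Xander: 5 -> 6. State: Frank=0, Judy=3, Uma=0, Xander=6
Event 5 (Xander -5): Xander: 6 -> 1. State: Frank=0, Judy=3, Uma=0, Xander=1
Event 6 (Xander -1): Xander: 1 -> 0. State: Frank=0, Judy=3, Uma=0, Xander=0
Event 7 (Xander +1): Xander: 0 -> 1. State: Frank=0, Judy=3, Uma=0, Xander=1
Event 8 (Judy -> Uma, 2): Judy: 3 -> 1, Uma: 0 -> 2. State: Frank=0, Judy=1, Uma=2, Xander=1

Judy's final count: 1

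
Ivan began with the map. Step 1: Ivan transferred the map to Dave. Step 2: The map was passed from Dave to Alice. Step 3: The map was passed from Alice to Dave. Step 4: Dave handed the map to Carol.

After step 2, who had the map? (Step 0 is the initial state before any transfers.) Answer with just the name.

Answer: Alice

Derivation:
Tracking the map holder through step 2:
After step 0 (start): Ivan
After step 1: Dave
After step 2: Alice

At step 2, the holder is Alice.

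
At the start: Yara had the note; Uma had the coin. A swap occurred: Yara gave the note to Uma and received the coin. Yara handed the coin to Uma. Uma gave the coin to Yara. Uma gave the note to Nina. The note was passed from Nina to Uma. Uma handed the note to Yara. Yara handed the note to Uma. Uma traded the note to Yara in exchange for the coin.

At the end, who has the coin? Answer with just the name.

Answer: Uma

Derivation:
Tracking all object holders:
Start: note:Yara, coin:Uma
Event 1 (swap note<->coin: now note:Uma, coin:Yara). State: note:Uma, coin:Yara
Event 2 (give coin: Yara -> Uma). State: note:Uma, coin:Uma
Event 3 (give coin: Uma -> Yara). State: note:Uma, coin:Yara
Event 4 (give note: Uma -> Nina). State: note:Nina, coin:Yara
Event 5 (give note: Nina -> Uma). State: note:Uma, coin:Yara
Event 6 (give note: Uma -> Yara). State: note:Yara, coin:Yara
Event 7 (give note: Yara -> Uma). State: note:Uma, coin:Yara
Event 8 (swap note<->coin: now note:Yara, coin:Uma). State: note:Yara, coin:Uma

Final state: note:Yara, coin:Uma
The coin is held by Uma.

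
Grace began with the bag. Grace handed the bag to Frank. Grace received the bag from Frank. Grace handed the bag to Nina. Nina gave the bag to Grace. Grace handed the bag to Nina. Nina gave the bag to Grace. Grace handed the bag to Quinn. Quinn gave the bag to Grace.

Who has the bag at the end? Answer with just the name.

Tracking the bag through each event:
Start: Grace has the bag.
After event 1: Frank has the bag.
After event 2: Grace has the bag.
After event 3: Nina has the bag.
After event 4: Grace has the bag.
After event 5: Nina has the bag.
After event 6: Grace has the bag.
After event 7: Quinn has the bag.
After event 8: Grace has the bag.

Answer: Grace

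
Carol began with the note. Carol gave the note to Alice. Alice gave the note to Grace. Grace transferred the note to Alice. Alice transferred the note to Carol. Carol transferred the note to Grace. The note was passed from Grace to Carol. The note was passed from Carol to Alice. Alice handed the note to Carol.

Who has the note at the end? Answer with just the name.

Answer: Carol

Derivation:
Tracking the note through each event:
Start: Carol has the note.
After event 1: Alice has the note.
After event 2: Grace has the note.
After event 3: Alice has the note.
After event 4: Carol has the note.
After event 5: Grace has the note.
After event 6: Carol has the note.
After event 7: Alice has the note.
After event 8: Carol has the note.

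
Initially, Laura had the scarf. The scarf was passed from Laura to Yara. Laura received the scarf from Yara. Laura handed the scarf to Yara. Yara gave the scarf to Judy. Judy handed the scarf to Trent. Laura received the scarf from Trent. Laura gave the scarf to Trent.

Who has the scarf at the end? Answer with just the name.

Answer: Trent

Derivation:
Tracking the scarf through each event:
Start: Laura has the scarf.
After event 1: Yara has the scarf.
After event 2: Laura has the scarf.
After event 3: Yara has the scarf.
After event 4: Judy has the scarf.
After event 5: Trent has the scarf.
After event 6: Laura has the scarf.
After event 7: Trent has the scarf.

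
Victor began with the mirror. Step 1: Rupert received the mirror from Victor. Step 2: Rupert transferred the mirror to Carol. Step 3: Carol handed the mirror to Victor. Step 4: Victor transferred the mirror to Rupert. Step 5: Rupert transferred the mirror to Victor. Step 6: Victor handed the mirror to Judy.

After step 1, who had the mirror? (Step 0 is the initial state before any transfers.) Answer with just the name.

Answer: Rupert

Derivation:
Tracking the mirror holder through step 1:
After step 0 (start): Victor
After step 1: Rupert

At step 1, the holder is Rupert.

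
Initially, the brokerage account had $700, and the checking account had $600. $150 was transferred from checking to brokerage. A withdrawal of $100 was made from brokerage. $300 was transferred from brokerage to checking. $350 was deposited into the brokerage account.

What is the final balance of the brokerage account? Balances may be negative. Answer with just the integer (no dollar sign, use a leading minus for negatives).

Answer: 800

Derivation:
Tracking account balances step by step:
Start: brokerage=700, checking=600
Event 1 (transfer 150 checking -> brokerage): checking: 600 - 150 = 450, brokerage: 700 + 150 = 850. Balances: brokerage=850, checking=450
Event 2 (withdraw 100 from brokerage): brokerage: 850 - 100 = 750. Balances: brokerage=750, checking=450
Event 3 (transfer 300 brokerage -> checking): brokerage: 750 - 300 = 450, checking: 450 + 300 = 750. Balances: brokerage=450, checking=750
Event 4 (deposit 350 to brokerage): brokerage: 450 + 350 = 800. Balances: brokerage=800, checking=750

Final balance of brokerage: 800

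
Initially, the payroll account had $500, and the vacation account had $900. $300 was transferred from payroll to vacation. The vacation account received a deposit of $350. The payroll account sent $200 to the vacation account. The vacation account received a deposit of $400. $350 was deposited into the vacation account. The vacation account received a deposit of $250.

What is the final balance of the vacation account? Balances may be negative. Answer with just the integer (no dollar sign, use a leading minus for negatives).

Tracking account balances step by step:
Start: payroll=500, vacation=900
Event 1 (transfer 300 payroll -> vacation): payroll: 500 - 300 = 200, vacation: 900 + 300 = 1200. Balances: payroll=200, vacation=1200
Event 2 (deposit 350 to vacation): vacation: 1200 + 350 = 1550. Balances: payroll=200, vacation=1550
Event 3 (transfer 200 payroll -> vacation): payroll: 200 - 200 = 0, vacation: 1550 + 200 = 1750. Balances: payroll=0, vacation=1750
Event 4 (deposit 400 to vacation): vacation: 1750 + 400 = 2150. Balances: payroll=0, vacation=2150
Event 5 (deposit 350 to vacation): vacation: 2150 + 350 = 2500. Balances: payroll=0, vacation=2500
Event 6 (deposit 250 to vacation): vacation: 2500 + 250 = 2750. Balances: payroll=0, vacation=2750

Final balance of vacation: 2750

Answer: 2750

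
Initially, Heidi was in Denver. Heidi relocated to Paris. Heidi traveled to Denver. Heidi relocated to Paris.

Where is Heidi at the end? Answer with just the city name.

Answer: Paris

Derivation:
Tracking Heidi's location:
Start: Heidi is in Denver.
After move 1: Denver -> Paris. Heidi is in Paris.
After move 2: Paris -> Denver. Heidi is in Denver.
After move 3: Denver -> Paris. Heidi is in Paris.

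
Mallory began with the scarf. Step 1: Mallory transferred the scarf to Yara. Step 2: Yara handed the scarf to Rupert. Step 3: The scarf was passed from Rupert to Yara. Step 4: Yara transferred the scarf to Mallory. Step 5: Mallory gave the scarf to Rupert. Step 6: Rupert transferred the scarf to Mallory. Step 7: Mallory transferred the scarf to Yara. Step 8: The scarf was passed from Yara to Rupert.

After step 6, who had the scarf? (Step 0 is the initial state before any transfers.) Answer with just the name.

Tracking the scarf holder through step 6:
After step 0 (start): Mallory
After step 1: Yara
After step 2: Rupert
After step 3: Yara
After step 4: Mallory
After step 5: Rupert
After step 6: Mallory

At step 6, the holder is Mallory.

Answer: Mallory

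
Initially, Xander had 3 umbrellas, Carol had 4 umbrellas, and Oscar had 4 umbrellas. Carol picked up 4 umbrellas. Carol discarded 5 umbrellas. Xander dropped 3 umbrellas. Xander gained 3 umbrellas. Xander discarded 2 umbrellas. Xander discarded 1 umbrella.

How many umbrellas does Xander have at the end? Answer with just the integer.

Answer: 0

Derivation:
Tracking counts step by step:
Start: Xander=3, Carol=4, Oscar=4
Event 1 (Carol +4): Carol: 4 -> 8. State: Xander=3, Carol=8, Oscar=4
Event 2 (Carol -5): Carol: 8 -> 3. State: Xander=3, Carol=3, Oscar=4
Event 3 (Xander -3): Xander: 3 -> 0. State: Xander=0, Carol=3, Oscar=4
Event 4 (Xander +3): Xander: 0 -> 3. State: Xander=3, Carol=3, Oscar=4
Event 5 (Xander -2): Xander: 3 -> 1. State: Xander=1, Carol=3, Oscar=4
Event 6 (Xander -1): Xander: 1 -> 0. State: Xander=0, Carol=3, Oscar=4

Xander's final count: 0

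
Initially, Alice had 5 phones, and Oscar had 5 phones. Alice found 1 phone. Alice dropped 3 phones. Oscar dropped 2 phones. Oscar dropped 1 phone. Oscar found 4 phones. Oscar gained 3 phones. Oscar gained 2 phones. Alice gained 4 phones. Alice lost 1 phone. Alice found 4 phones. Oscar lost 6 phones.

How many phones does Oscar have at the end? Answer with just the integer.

Tracking counts step by step:
Start: Alice=5, Oscar=5
Event 1 (Alice +1): Alice: 5 -> 6. State: Alice=6, Oscar=5
Event 2 (Alice -3): Alice: 6 -> 3. State: Alice=3, Oscar=5
Event 3 (Oscar -2): Oscar: 5 -> 3. State: Alice=3, Oscar=3
Event 4 (Oscar -1): Oscar: 3 -> 2. State: Alice=3, Oscar=2
Event 5 (Oscar +4): Oscar: 2 -> 6. State: Alice=3, Oscar=6
Event 6 (Oscar +3): Oscar: 6 -> 9. State: Alice=3, Oscar=9
Event 7 (Oscar +2): Oscar: 9 -> 11. State: Alice=3, Oscar=11
Event 8 (Alice +4): Alice: 3 -> 7. State: Alice=7, Oscar=11
Event 9 (Alice -1): Alice: 7 -> 6. State: Alice=6, Oscar=11
Event 10 (Alice +4): Alice: 6 -> 10. State: Alice=10, Oscar=11
Event 11 (Oscar -6): Oscar: 11 -> 5. State: Alice=10, Oscar=5

Oscar's final count: 5

Answer: 5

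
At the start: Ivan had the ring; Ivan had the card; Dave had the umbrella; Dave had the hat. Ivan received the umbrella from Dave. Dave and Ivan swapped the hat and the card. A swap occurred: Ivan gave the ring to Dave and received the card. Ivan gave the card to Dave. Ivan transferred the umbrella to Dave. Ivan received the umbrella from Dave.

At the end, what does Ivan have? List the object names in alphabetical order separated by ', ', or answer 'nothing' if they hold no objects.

Tracking all object holders:
Start: ring:Ivan, card:Ivan, umbrella:Dave, hat:Dave
Event 1 (give umbrella: Dave -> Ivan). State: ring:Ivan, card:Ivan, umbrella:Ivan, hat:Dave
Event 2 (swap hat<->card: now hat:Ivan, card:Dave). State: ring:Ivan, card:Dave, umbrella:Ivan, hat:Ivan
Event 3 (swap ring<->card: now ring:Dave, card:Ivan). State: ring:Dave, card:Ivan, umbrella:Ivan, hat:Ivan
Event 4 (give card: Ivan -> Dave). State: ring:Dave, card:Dave, umbrella:Ivan, hat:Ivan
Event 5 (give umbrella: Ivan -> Dave). State: ring:Dave, card:Dave, umbrella:Dave, hat:Ivan
Event 6 (give umbrella: Dave -> Ivan). State: ring:Dave, card:Dave, umbrella:Ivan, hat:Ivan

Final state: ring:Dave, card:Dave, umbrella:Ivan, hat:Ivan
Ivan holds: hat, umbrella.

Answer: hat, umbrella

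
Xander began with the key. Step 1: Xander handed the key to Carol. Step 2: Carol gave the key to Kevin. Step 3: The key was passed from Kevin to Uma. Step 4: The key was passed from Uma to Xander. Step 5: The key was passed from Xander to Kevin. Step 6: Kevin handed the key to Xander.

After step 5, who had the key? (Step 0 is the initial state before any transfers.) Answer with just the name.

Tracking the key holder through step 5:
After step 0 (start): Xander
After step 1: Carol
After step 2: Kevin
After step 3: Uma
After step 4: Xander
After step 5: Kevin

At step 5, the holder is Kevin.

Answer: Kevin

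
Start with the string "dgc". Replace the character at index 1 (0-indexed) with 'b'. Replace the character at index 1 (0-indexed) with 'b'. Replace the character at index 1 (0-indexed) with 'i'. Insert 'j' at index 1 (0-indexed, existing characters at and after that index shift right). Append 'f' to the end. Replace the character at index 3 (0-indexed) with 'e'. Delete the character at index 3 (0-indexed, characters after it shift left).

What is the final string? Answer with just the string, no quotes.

Applying each edit step by step:
Start: "dgc"
Op 1 (replace idx 1: 'g' -> 'b'): "dgc" -> "dbc"
Op 2 (replace idx 1: 'b' -> 'b'): "dbc" -> "dbc"
Op 3 (replace idx 1: 'b' -> 'i'): "dbc" -> "dic"
Op 4 (insert 'j' at idx 1): "dic" -> "djic"
Op 5 (append 'f'): "djic" -> "djicf"
Op 6 (replace idx 3: 'c' -> 'e'): "djicf" -> "djief"
Op 7 (delete idx 3 = 'e'): "djief" -> "djif"

Answer: djif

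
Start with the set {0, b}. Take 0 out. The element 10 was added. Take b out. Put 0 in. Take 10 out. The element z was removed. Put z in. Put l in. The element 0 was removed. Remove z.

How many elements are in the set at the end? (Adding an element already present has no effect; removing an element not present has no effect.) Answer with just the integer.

Answer: 1

Derivation:
Tracking the set through each operation:
Start: {0, b}
Event 1 (remove 0): removed. Set: {b}
Event 2 (add 10): added. Set: {10, b}
Event 3 (remove b): removed. Set: {10}
Event 4 (add 0): added. Set: {0, 10}
Event 5 (remove 10): removed. Set: {0}
Event 6 (remove z): not present, no change. Set: {0}
Event 7 (add z): added. Set: {0, z}
Event 8 (add l): added. Set: {0, l, z}
Event 9 (remove 0): removed. Set: {l, z}
Event 10 (remove z): removed. Set: {l}

Final set: {l} (size 1)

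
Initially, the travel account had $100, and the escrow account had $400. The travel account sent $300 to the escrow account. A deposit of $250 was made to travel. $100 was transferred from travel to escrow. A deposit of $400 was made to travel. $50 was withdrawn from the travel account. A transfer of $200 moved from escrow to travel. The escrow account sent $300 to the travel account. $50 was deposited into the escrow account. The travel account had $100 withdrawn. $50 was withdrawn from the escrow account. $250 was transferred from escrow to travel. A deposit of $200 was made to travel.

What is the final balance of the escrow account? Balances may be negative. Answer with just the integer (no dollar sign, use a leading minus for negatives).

Tracking account balances step by step:
Start: travel=100, escrow=400
Event 1 (transfer 300 travel -> escrow): travel: 100 - 300 = -200, escrow: 400 + 300 = 700. Balances: travel=-200, escrow=700
Event 2 (deposit 250 to travel): travel: -200 + 250 = 50. Balances: travel=50, escrow=700
Event 3 (transfer 100 travel -> escrow): travel: 50 - 100 = -50, escrow: 700 + 100 = 800. Balances: travel=-50, escrow=800
Event 4 (deposit 400 to travel): travel: -50 + 400 = 350. Balances: travel=350, escrow=800
Event 5 (withdraw 50 from travel): travel: 350 - 50 = 300. Balances: travel=300, escrow=800
Event 6 (transfer 200 escrow -> travel): escrow: 800 - 200 = 600, travel: 300 + 200 = 500. Balances: travel=500, escrow=600
Event 7 (transfer 300 escrow -> travel): escrow: 600 - 300 = 300, travel: 500 + 300 = 800. Balances: travel=800, escrow=300
Event 8 (deposit 50 to escrow): escrow: 300 + 50 = 350. Balances: travel=800, escrow=350
Event 9 (withdraw 100 from travel): travel: 800 - 100 = 700. Balances: travel=700, escrow=350
Event 10 (withdraw 50 from escrow): escrow: 350 - 50 = 300. Balances: travel=700, escrow=300
Event 11 (transfer 250 escrow -> travel): escrow: 300 - 250 = 50, travel: 700 + 250 = 950. Balances: travel=950, escrow=50
Event 12 (deposit 200 to travel): travel: 950 + 200 = 1150. Balances: travel=1150, escrow=50

Final balance of escrow: 50

Answer: 50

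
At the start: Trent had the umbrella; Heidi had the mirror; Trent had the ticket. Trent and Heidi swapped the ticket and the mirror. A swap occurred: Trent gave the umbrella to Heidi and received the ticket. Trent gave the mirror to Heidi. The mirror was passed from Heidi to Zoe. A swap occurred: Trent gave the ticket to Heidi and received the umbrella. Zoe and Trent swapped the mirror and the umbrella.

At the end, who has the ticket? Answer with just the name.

Answer: Heidi

Derivation:
Tracking all object holders:
Start: umbrella:Trent, mirror:Heidi, ticket:Trent
Event 1 (swap ticket<->mirror: now ticket:Heidi, mirror:Trent). State: umbrella:Trent, mirror:Trent, ticket:Heidi
Event 2 (swap umbrella<->ticket: now umbrella:Heidi, ticket:Trent). State: umbrella:Heidi, mirror:Trent, ticket:Trent
Event 3 (give mirror: Trent -> Heidi). State: umbrella:Heidi, mirror:Heidi, ticket:Trent
Event 4 (give mirror: Heidi -> Zoe). State: umbrella:Heidi, mirror:Zoe, ticket:Trent
Event 5 (swap ticket<->umbrella: now ticket:Heidi, umbrella:Trent). State: umbrella:Trent, mirror:Zoe, ticket:Heidi
Event 6 (swap mirror<->umbrella: now mirror:Trent, umbrella:Zoe). State: umbrella:Zoe, mirror:Trent, ticket:Heidi

Final state: umbrella:Zoe, mirror:Trent, ticket:Heidi
The ticket is held by Heidi.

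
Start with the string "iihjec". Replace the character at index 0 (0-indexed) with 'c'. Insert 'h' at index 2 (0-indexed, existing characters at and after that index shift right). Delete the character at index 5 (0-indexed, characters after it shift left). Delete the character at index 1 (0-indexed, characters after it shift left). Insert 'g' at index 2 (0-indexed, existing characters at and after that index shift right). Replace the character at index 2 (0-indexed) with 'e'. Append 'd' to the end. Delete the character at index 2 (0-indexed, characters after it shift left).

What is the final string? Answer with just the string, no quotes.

Answer: chhjcd

Derivation:
Applying each edit step by step:
Start: "iihjec"
Op 1 (replace idx 0: 'i' -> 'c'): "iihjec" -> "cihjec"
Op 2 (insert 'h' at idx 2): "cihjec" -> "cihhjec"
Op 3 (delete idx 5 = 'e'): "cihhjec" -> "cihhjc"
Op 4 (delete idx 1 = 'i'): "cihhjc" -> "chhjc"
Op 5 (insert 'g' at idx 2): "chhjc" -> "chghjc"
Op 6 (replace idx 2: 'g' -> 'e'): "chghjc" -> "chehjc"
Op 7 (append 'd'): "chehjc" -> "chehjcd"
Op 8 (delete idx 2 = 'e'): "chehjcd" -> "chhjcd"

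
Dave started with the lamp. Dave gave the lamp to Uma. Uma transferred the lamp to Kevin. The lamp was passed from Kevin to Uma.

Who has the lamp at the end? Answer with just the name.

Answer: Uma

Derivation:
Tracking the lamp through each event:
Start: Dave has the lamp.
After event 1: Uma has the lamp.
After event 2: Kevin has the lamp.
After event 3: Uma has the lamp.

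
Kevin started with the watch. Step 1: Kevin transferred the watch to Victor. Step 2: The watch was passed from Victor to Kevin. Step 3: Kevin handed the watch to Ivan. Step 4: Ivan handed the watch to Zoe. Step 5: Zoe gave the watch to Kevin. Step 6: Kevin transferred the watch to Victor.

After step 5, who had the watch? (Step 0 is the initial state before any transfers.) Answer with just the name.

Answer: Kevin

Derivation:
Tracking the watch holder through step 5:
After step 0 (start): Kevin
After step 1: Victor
After step 2: Kevin
After step 3: Ivan
After step 4: Zoe
After step 5: Kevin

At step 5, the holder is Kevin.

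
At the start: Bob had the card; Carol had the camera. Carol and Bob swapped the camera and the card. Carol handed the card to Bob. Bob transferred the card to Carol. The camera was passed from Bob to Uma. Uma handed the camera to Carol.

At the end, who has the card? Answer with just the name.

Answer: Carol

Derivation:
Tracking all object holders:
Start: card:Bob, camera:Carol
Event 1 (swap camera<->card: now camera:Bob, card:Carol). State: card:Carol, camera:Bob
Event 2 (give card: Carol -> Bob). State: card:Bob, camera:Bob
Event 3 (give card: Bob -> Carol). State: card:Carol, camera:Bob
Event 4 (give camera: Bob -> Uma). State: card:Carol, camera:Uma
Event 5 (give camera: Uma -> Carol). State: card:Carol, camera:Carol

Final state: card:Carol, camera:Carol
The card is held by Carol.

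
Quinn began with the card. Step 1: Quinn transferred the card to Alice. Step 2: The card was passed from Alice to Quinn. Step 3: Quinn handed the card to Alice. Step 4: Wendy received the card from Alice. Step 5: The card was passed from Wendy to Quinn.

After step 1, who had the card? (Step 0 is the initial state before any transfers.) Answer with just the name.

Answer: Alice

Derivation:
Tracking the card holder through step 1:
After step 0 (start): Quinn
After step 1: Alice

At step 1, the holder is Alice.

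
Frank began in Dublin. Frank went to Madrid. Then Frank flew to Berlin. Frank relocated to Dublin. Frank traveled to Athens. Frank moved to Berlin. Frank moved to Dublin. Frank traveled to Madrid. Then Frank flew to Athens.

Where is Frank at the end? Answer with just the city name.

Answer: Athens

Derivation:
Tracking Frank's location:
Start: Frank is in Dublin.
After move 1: Dublin -> Madrid. Frank is in Madrid.
After move 2: Madrid -> Berlin. Frank is in Berlin.
After move 3: Berlin -> Dublin. Frank is in Dublin.
After move 4: Dublin -> Athens. Frank is in Athens.
After move 5: Athens -> Berlin. Frank is in Berlin.
After move 6: Berlin -> Dublin. Frank is in Dublin.
After move 7: Dublin -> Madrid. Frank is in Madrid.
After move 8: Madrid -> Athens. Frank is in Athens.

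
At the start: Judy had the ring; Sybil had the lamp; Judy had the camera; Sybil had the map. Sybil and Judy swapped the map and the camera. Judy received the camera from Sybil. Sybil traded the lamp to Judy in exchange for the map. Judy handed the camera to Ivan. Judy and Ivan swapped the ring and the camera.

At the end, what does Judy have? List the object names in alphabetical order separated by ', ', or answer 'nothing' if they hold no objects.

Answer: camera, lamp

Derivation:
Tracking all object holders:
Start: ring:Judy, lamp:Sybil, camera:Judy, map:Sybil
Event 1 (swap map<->camera: now map:Judy, camera:Sybil). State: ring:Judy, lamp:Sybil, camera:Sybil, map:Judy
Event 2 (give camera: Sybil -> Judy). State: ring:Judy, lamp:Sybil, camera:Judy, map:Judy
Event 3 (swap lamp<->map: now lamp:Judy, map:Sybil). State: ring:Judy, lamp:Judy, camera:Judy, map:Sybil
Event 4 (give camera: Judy -> Ivan). State: ring:Judy, lamp:Judy, camera:Ivan, map:Sybil
Event 5 (swap ring<->camera: now ring:Ivan, camera:Judy). State: ring:Ivan, lamp:Judy, camera:Judy, map:Sybil

Final state: ring:Ivan, lamp:Judy, camera:Judy, map:Sybil
Judy holds: camera, lamp.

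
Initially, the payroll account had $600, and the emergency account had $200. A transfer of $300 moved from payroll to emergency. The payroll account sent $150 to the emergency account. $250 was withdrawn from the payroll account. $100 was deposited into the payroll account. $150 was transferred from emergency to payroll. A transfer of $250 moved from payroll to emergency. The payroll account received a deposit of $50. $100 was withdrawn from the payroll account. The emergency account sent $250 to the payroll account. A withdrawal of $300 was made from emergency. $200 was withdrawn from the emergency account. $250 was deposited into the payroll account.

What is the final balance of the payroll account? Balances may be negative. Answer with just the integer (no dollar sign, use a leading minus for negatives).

Tracking account balances step by step:
Start: payroll=600, emergency=200
Event 1 (transfer 300 payroll -> emergency): payroll: 600 - 300 = 300, emergency: 200 + 300 = 500. Balances: payroll=300, emergency=500
Event 2 (transfer 150 payroll -> emergency): payroll: 300 - 150 = 150, emergency: 500 + 150 = 650. Balances: payroll=150, emergency=650
Event 3 (withdraw 250 from payroll): payroll: 150 - 250 = -100. Balances: payroll=-100, emergency=650
Event 4 (deposit 100 to payroll): payroll: -100 + 100 = 0. Balances: payroll=0, emergency=650
Event 5 (transfer 150 emergency -> payroll): emergency: 650 - 150 = 500, payroll: 0 + 150 = 150. Balances: payroll=150, emergency=500
Event 6 (transfer 250 payroll -> emergency): payroll: 150 - 250 = -100, emergency: 500 + 250 = 750. Balances: payroll=-100, emergency=750
Event 7 (deposit 50 to payroll): payroll: -100 + 50 = -50. Balances: payroll=-50, emergency=750
Event 8 (withdraw 100 from payroll): payroll: -50 - 100 = -150. Balances: payroll=-150, emergency=750
Event 9 (transfer 250 emergency -> payroll): emergency: 750 - 250 = 500, payroll: -150 + 250 = 100. Balances: payroll=100, emergency=500
Event 10 (withdraw 300 from emergency): emergency: 500 - 300 = 200. Balances: payroll=100, emergency=200
Event 11 (withdraw 200 from emergency): emergency: 200 - 200 = 0. Balances: payroll=100, emergency=0
Event 12 (deposit 250 to payroll): payroll: 100 + 250 = 350. Balances: payroll=350, emergency=0

Final balance of payroll: 350

Answer: 350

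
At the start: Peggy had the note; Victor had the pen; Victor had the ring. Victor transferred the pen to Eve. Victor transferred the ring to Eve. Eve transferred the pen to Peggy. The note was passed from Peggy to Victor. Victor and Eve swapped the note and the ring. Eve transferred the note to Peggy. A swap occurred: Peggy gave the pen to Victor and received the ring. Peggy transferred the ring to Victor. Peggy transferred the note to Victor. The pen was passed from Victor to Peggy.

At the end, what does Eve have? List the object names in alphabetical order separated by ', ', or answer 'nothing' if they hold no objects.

Tracking all object holders:
Start: note:Peggy, pen:Victor, ring:Victor
Event 1 (give pen: Victor -> Eve). State: note:Peggy, pen:Eve, ring:Victor
Event 2 (give ring: Victor -> Eve). State: note:Peggy, pen:Eve, ring:Eve
Event 3 (give pen: Eve -> Peggy). State: note:Peggy, pen:Peggy, ring:Eve
Event 4 (give note: Peggy -> Victor). State: note:Victor, pen:Peggy, ring:Eve
Event 5 (swap note<->ring: now note:Eve, ring:Victor). State: note:Eve, pen:Peggy, ring:Victor
Event 6 (give note: Eve -> Peggy). State: note:Peggy, pen:Peggy, ring:Victor
Event 7 (swap pen<->ring: now pen:Victor, ring:Peggy). State: note:Peggy, pen:Victor, ring:Peggy
Event 8 (give ring: Peggy -> Victor). State: note:Peggy, pen:Victor, ring:Victor
Event 9 (give note: Peggy -> Victor). State: note:Victor, pen:Victor, ring:Victor
Event 10 (give pen: Victor -> Peggy). State: note:Victor, pen:Peggy, ring:Victor

Final state: note:Victor, pen:Peggy, ring:Victor
Eve holds: (nothing).

Answer: nothing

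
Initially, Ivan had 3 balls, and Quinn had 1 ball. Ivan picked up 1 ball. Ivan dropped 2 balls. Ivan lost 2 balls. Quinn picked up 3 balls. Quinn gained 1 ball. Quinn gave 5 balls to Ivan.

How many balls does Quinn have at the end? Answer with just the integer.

Tracking counts step by step:
Start: Ivan=3, Quinn=1
Event 1 (Ivan +1): Ivan: 3 -> 4. State: Ivan=4, Quinn=1
Event 2 (Ivan -2): Ivan: 4 -> 2. State: Ivan=2, Quinn=1
Event 3 (Ivan -2): Ivan: 2 -> 0. State: Ivan=0, Quinn=1
Event 4 (Quinn +3): Quinn: 1 -> 4. State: Ivan=0, Quinn=4
Event 5 (Quinn +1): Quinn: 4 -> 5. State: Ivan=0, Quinn=5
Event 6 (Quinn -> Ivan, 5): Quinn: 5 -> 0, Ivan: 0 -> 5. State: Ivan=5, Quinn=0

Quinn's final count: 0

Answer: 0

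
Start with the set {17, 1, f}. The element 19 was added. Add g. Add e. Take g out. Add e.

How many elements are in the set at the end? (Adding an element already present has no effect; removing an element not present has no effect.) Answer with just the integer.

Tracking the set through each operation:
Start: {1, 17, f}
Event 1 (add 19): added. Set: {1, 17, 19, f}
Event 2 (add g): added. Set: {1, 17, 19, f, g}
Event 3 (add e): added. Set: {1, 17, 19, e, f, g}
Event 4 (remove g): removed. Set: {1, 17, 19, e, f}
Event 5 (add e): already present, no change. Set: {1, 17, 19, e, f}

Final set: {1, 17, 19, e, f} (size 5)

Answer: 5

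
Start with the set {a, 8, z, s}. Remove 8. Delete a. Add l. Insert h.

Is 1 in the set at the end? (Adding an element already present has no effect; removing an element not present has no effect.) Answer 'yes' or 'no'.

Answer: no

Derivation:
Tracking the set through each operation:
Start: {8, a, s, z}
Event 1 (remove 8): removed. Set: {a, s, z}
Event 2 (remove a): removed. Set: {s, z}
Event 3 (add l): added. Set: {l, s, z}
Event 4 (add h): added. Set: {h, l, s, z}

Final set: {h, l, s, z} (size 4)
1 is NOT in the final set.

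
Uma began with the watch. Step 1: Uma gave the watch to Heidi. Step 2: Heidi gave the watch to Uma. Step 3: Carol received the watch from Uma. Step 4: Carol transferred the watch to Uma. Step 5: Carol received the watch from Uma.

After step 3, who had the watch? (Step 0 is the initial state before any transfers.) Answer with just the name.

Tracking the watch holder through step 3:
After step 0 (start): Uma
After step 1: Heidi
After step 2: Uma
After step 3: Carol

At step 3, the holder is Carol.

Answer: Carol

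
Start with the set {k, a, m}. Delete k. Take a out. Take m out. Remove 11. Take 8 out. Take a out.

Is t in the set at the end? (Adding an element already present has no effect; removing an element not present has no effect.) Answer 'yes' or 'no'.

Tracking the set through each operation:
Start: {a, k, m}
Event 1 (remove k): removed. Set: {a, m}
Event 2 (remove a): removed. Set: {m}
Event 3 (remove m): removed. Set: {}
Event 4 (remove 11): not present, no change. Set: {}
Event 5 (remove 8): not present, no change. Set: {}
Event 6 (remove a): not present, no change. Set: {}

Final set: {} (size 0)
t is NOT in the final set.

Answer: no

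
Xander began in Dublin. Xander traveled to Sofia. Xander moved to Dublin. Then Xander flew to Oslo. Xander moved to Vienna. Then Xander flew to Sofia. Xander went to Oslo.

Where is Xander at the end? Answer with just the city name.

Answer: Oslo

Derivation:
Tracking Xander's location:
Start: Xander is in Dublin.
After move 1: Dublin -> Sofia. Xander is in Sofia.
After move 2: Sofia -> Dublin. Xander is in Dublin.
After move 3: Dublin -> Oslo. Xander is in Oslo.
After move 4: Oslo -> Vienna. Xander is in Vienna.
After move 5: Vienna -> Sofia. Xander is in Sofia.
After move 6: Sofia -> Oslo. Xander is in Oslo.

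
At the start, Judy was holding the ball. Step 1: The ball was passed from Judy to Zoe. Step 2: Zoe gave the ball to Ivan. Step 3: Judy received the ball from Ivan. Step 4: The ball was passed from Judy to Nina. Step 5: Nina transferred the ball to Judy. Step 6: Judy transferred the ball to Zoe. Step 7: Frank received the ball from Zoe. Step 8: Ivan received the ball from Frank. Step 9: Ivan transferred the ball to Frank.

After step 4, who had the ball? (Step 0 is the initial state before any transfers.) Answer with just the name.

Tracking the ball holder through step 4:
After step 0 (start): Judy
After step 1: Zoe
After step 2: Ivan
After step 3: Judy
After step 4: Nina

At step 4, the holder is Nina.

Answer: Nina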